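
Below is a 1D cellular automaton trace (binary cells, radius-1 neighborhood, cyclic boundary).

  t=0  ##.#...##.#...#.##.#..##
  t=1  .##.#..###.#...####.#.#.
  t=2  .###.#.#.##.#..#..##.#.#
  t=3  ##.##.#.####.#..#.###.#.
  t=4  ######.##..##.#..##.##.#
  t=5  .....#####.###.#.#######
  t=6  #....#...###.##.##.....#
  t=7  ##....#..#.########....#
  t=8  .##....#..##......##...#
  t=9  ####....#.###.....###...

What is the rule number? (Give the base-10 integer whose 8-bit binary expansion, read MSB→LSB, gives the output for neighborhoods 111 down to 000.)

  ### -> .   bit 7 = 0  t=0,i=0
  ##. -> #   bit 6 = 1  t=0,i=1
  #.# -> #   bit 5 = 1  t=0,i=2
  #.. -> #   bit 4 = 1  t=0,i=4
  .## -> #   bit 3 = 1  t=0,i=7
  .#. -> .   bit 2 = 0  t=0,i=3
  ..# -> .   bit 1 = 0  t=0,i=6
  ... -> .   bit 0 = 0  t=0,i=5
  bits 01111000 = 120

120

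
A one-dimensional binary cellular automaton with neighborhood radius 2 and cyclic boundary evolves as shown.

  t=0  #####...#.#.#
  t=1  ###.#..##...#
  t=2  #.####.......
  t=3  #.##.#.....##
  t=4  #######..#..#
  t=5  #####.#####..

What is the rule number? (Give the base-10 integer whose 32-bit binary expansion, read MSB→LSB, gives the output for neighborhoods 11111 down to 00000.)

  #####|#  b31=1 t=0,i=1
  ####.|.  b30=0 t=0,i=3
  ###.#|#  b29=1 t=1,i=2
  ###..|#  b28=1 t=0,i=4
  ##.##|#  b27=1 t=3,i=1
  ##.#.|#  b26=1 t=1,i=3
  ##..#|#  b25=1 t=4,i=7
  ##...|.  b24=0 t=0,i=5
  #.###|#  b23=1 t=0,i=12
  #.##.|#  b22=1 t=3,i=2
  #.#.#|.  b21=0 t=0,i=10
  #.#..|#  b20=1 t=1,i=4
  #..##|.  b19=0 t=1,i=6
  #..#.|#  b18=1 t=4,i=8
  #...#|.  b17=0 t=0,i=6
  #....|.  b16=0 t=2,i=7
  .####|#  b15=1 t=0,i=0
  .###.|#  b14=1 t=3,i=12
  .##.#|#  b13=1 t=3,i=3
  .##..|.  b12=0 t=1,i=8
  .#.##|.  b11=0 t=0,i=11
  .#.#.|.  b10=0 t=0,i=9
  .#..#|#  b9=1 t=1,i=5
  .#...|#  b8=1 t=3,i=6
  ..###|.  b7=0 t=1,i=12
  ..##.|.  b6=0 t=1,i=7
  ..#.#|#  b5=1 t=0,i=8
  ..#..|#  b4=1 t=4,i=9
  ...##|.  b3=0 t=1,i=11
  ...#.|#  b2=1 t=0,i=7
  ....#|#  b1=1 t=2,i=11
  .....|.  b0=0 t=2,i=8
  bits 10111110110101001110001100110110 = 3201622838

3201622838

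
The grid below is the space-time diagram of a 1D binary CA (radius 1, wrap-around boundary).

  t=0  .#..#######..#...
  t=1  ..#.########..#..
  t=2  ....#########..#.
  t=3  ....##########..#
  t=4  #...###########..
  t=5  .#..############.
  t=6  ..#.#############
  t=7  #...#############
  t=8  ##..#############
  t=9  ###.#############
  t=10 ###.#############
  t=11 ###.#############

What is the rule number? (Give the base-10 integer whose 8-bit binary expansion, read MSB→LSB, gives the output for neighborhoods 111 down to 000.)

216

  ### -> #   bit 7 = 1  t=0,i=5
  ##. -> #   bit 6 = 1  t=0,i=10
  #.# -> .   bit 5 = 0  t=1,i=3
  #.. -> #   bit 4 = 1  t=0,i=2
  .## -> #   bit 3 = 1  t=0,i=4
  .#. -> .   bit 2 = 0  t=0,i=1
  ..# -> .   bit 1 = 0  t=0,i=0
  ... -> .   bit 0 = 0  t=0,i=15
  bits 11011000 = 216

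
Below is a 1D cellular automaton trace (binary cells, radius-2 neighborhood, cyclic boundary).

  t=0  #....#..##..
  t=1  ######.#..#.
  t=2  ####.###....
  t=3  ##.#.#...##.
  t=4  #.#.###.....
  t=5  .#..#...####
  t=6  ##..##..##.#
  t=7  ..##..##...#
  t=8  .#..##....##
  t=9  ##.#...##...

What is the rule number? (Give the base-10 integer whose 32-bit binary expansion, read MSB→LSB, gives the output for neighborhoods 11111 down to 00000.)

2799273367

  ##### -> #   bit 31 = 1  t=1,i=2
  ####. -> .   bit 30 = 0  t=1,i=4
  ###.# -> #   bit 29 = 1  t=1,i=5
  ###.. -> .   bit 28 = 0  t=2,i=7
  ##.## -> .   bit 27 = 0  t=2,i=4
  ##.#. -> #   bit 26 = 1  t=1,i=6
  ##..# -> #   bit 25 = 1  t=0,i=10
  ##... -> .   bit 24 = 0  t=2,i=8
  #.### -> #   bit 23 = 1  t=1,i=0
  #.##. -> #   bit 22 = 1  t=3,i=0
  #.#.# -> .   bit 21 = 0  t=3,i=3
  #.#.. -> #   bit 20 = 1  t=1,i=7
  #..## -> #   bit 19 = 1  t=0,i=7
  #..#. -> .   bit 18 = 0  t=0,i=11
  #...# -> .   bit 17 = 0  t=3,i=7
  #.... -> #   bit 16 = 1  t=0,i=2
  .#### -> #   bit 15 = 1  t=1,i=1
  .###. -> .   bit 14 = 0  t=2,i=6
  .##.# -> .   bit 13 = 0  t=3,i=1
  .##.. -> .   bit 12 = 0  t=0,i=9
  .#.## -> .   bit 11 = 0  t=1,i=11
  .#.#. -> #   bit 10 = 1  t=3,i=4
  .#..# -> .   bit 9 = 0  t=0,i=6
  .#... -> #   bit 8 = 1  t=0,i=1
  ..### -> #   bit 7 = 1  t=2,i=0
  ..##. -> .   bit 6 = 0  t=0,i=8
  ..#.# -> .   bit 5 = 0  t=1,i=10
  ..#.. -> #   bit 4 = 1  t=0,i=0
  ...## -> .   bit 3 = 0  t=2,i=11
  ...#. -> #   bit 2 = 1  t=0,i=4
  ....# -> #   bit 1 = 1  t=0,i=3
  ..... -> #   bit 0 = 1  t=4,i=9
  bits 10100110110110011000010110010111 = 2799273367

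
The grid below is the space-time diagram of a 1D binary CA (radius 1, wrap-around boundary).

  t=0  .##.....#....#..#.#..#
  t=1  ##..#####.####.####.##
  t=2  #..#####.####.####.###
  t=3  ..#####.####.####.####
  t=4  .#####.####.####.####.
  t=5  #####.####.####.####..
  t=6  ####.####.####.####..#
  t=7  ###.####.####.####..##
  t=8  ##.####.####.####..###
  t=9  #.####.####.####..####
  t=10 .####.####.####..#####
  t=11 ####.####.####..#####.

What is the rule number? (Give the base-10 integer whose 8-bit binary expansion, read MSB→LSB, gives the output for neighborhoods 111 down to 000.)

  ###|#  b7=1 t=1,i=0
  ##.|.  b6=0 t=0,i=2
  #.#|#  b5=1 t=0,i=0
  #..|.  b4=0 t=0,i=3
  .##|#  b3=1 t=0,i=1
  .#.|#  b2=1 t=0,i=8
  ..#|#  b1=1 t=0,i=7
  ...|#  b0=1 t=0,i=4
  bits 10101111 = 175

175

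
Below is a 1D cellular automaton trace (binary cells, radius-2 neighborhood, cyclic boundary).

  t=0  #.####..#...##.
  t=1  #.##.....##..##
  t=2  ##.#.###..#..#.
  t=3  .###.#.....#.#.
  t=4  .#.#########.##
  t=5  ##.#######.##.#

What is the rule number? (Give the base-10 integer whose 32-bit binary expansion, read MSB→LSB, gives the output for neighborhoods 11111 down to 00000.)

2897458087

  ##### -> #   bit 31 = 1  t=4,i=5
  ####. -> .   bit 30 = 0  t=0,i=4
  ###.# -> #   bit 29 = 1  t=1,i=0
  ###.. -> .   bit 28 = 0  t=0,i=5
  ##.## -> #   bit 27 = 1  t=1,i=1
  ##.#. -> #   bit 26 = 1  t=0,i=14
  ##..# -> .   bit 25 = 0  t=0,i=6
  ##... -> .   bit 24 = 0  t=1,i=4
  #.### -> #   bit 23 = 1  t=0,i=2
  #.##. -> .   bit 22 = 0  t=1,i=2
  #.#.# -> #   bit 21 = 1  t=0,i=0
  #.#.. -> #   bit 20 = 1  t=3,i=5
  #..## -> .   bit 19 = 0  t=1,i=12
  #..#. -> .   bit 18 = 0  t=0,i=7
  #...# -> #   bit 17 = 1  t=0,i=10
  #.... -> #   bit 16 = 1  t=1,i=5
  .#### -> #   bit 15 = 1  t=0,i=3
  .###. -> .   bit 14 = 0  t=1,i=14
  .##.# -> #   bit 13 = 1  t=0,i=13
  .##.. -> #   bit 12 = 1  t=1,i=3
  .#.## -> .   bit 11 = 0  t=0,i=1
  .#.#. -> .   bit 10 = 0  t=3,i=12
  .#..# -> #   bit 9 = 1  t=2,i=11
  .#... -> #   bit 8 = 1  t=0,i=9
  ..### -> #   bit 7 = 1  t=1,i=13
  ..##. -> .   bit 6 = 0  t=0,i=12
  ..#.# -> #   bit 5 = 1  t=2,i=13
  ..#.. -> .   bit 4 = 0  t=0,i=8
  ...## -> .   bit 3 = 0  t=0,i=11
  ...#. -> #   bit 2 = 1  t=3,i=10
  ....# -> #   bit 1 = 1  t=1,i=7
  ..... -> #   bit 0 = 1  t=1,i=6
  bits 10101100101100111011001110100111 = 2897458087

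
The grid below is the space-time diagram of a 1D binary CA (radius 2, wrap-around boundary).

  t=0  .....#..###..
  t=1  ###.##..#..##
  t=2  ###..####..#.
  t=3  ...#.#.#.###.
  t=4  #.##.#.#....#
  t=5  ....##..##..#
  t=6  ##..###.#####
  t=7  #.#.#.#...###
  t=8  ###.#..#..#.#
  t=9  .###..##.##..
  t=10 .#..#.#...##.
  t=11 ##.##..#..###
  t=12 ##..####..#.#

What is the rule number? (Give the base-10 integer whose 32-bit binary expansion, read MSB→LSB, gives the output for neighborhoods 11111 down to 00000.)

3877966325

  [31] ##### => #  t=1,i=0
  [30] ####. => #  t=1,i=1
  [29] ###.# => #  t=1,i=2
  [28] ###.. => .  t=0,i=10
  [27] ##.## => .  t=1,i=3
  [26] ##.#. => #  t=4,i=4
  [25] ##..# => #  t=1,i=6
  [24] ##... => #  t=0,i=11
  [23] #.### => .  t=2,i=0
  [22] #.##. => .  t=1,i=4
  [21] #.#.# => #  t=3,i=5
  [20] #.#.. => .  t=4,i=7
  [19] #..## => .  t=0,i=7
  [18] #..#. => #  t=1,i=7
  [17] #...# => .  t=7,i=8
  [16] #.... => #  t=0,i=12
  [15] .#### => .  t=1,i=12
  [14] .###. => .  t=0,i=9
  [13] .##.# => .  t=4,i=0
  [12] .##.. => #  t=1,i=5
  [11] .#.## => .  t=2,i=12
  [10] .#.#. => .  t=3,i=4
  [9] .#..# => .  t=0,i=6
  [8] .#... => #  t=4,i=8
  [7] ..### => #  t=0,i=8
  [6] ..##. => #  t=4,i=12
  [5] ..#.# => #  t=2,i=11
  [4] ..#.. => #  t=0,i=5
  [3] ...## => .  t=4,i=11
  [2] ...#. => #  t=0,i=4
  [1] ....# => .  t=0,i=3
  [0] ..... => #  t=0,i=0
  bits 11100111001001010001000111110101 = 3877966325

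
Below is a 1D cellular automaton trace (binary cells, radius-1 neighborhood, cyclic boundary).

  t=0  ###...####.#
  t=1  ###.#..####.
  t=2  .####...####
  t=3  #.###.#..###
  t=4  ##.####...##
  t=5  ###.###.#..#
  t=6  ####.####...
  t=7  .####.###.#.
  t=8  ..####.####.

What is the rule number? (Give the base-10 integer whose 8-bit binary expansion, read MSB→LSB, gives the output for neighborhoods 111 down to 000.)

229

  ### -> #   bit 7 = 1  t=0,i=0
  ##. -> #   bit 6 = 1  t=0,i=2
  #.# -> #   bit 5 = 1  t=0,i=10
  #.. -> .   bit 4 = 0  t=0,i=3
  .## -> .   bit 3 = 0  t=0,i=6
  .#. -> #   bit 2 = 1  t=1,i=4
  ..# -> .   bit 1 = 0  t=0,i=5
  ... -> #   bit 0 = 1  t=0,i=4
  bits 11100101 = 229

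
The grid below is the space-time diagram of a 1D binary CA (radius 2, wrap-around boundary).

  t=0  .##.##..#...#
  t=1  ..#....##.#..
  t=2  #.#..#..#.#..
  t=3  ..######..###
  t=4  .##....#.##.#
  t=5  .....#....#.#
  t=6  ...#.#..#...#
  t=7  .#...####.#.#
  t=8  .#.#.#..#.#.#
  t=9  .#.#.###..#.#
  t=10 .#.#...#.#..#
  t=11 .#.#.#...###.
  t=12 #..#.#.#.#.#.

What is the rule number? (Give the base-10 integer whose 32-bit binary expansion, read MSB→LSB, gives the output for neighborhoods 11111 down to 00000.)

  nb #####: next=.  (t=3,i=4, bit31=0)
  nb ####.: next=.  (t=3,i=6, bit30=0)
  nb ###.#: next=#  (t=7,i=8, bit29=1)
  nb ###..: next=#  (t=3,i=7, bit28=1)
  nb ##.##: next=.  (t=0,i=3, bit27=0)
  nb ##.#.: next=.  (t=1,i=9, bit26=0)
  nb ##..#: next=.  (t=0,i=6, bit25=0)
  nb ##...: next=.  (t=4,i=3, bit24=0)
  nb #.###: next=.  (t=9,i=5, bit23=0)
  nb #.##.: next=.  (t=0,i=1, bit22=0)
  nb #.#.#: next=#  (t=4,i=12, bit21=1)
  nb #.#..: next=#  (t=1,i=10, bit20=1)
  nb #..##: next=#  (t=3,i=1, bit19=1)
  nb #..#.: next=#  (t=0,i=7, bit18=1)
  nb #...#: next=#  (t=0,i=10, bit17=1)
  nb #....: next=.  (t=1,i=4, bit16=0)
  nb .####: next=.  (t=3,i=3, bit15=0)
  nb .###.: next=.  (t=3,i=11, bit14=0)
  nb .##.#: next=#  (t=0,i=2, bit13=1)
  nb .##..: next=.  (t=0,i=5, bit12=0)
  nb .#.##: next=.  (t=0,i=0, bit11=0)
  nb .#.#.: next=.  (t=2,i=1, bit10=0)
  nb .#..#: next=#  (t=2,i=3, bit9=1)
  nb .#...: next=.  (t=0,i=9, bit8=0)
  nb ..###: next=#  (t=3,i=2, bit7=1)
  nb ..##.: next=.  (t=1,i=7, bit6=0)
  nb ..#.#: next=.  (t=0,i=12, bit5=0)
  nb ..#..: next=#  (t=0,i=8, bit4=1)
  nb ...##: next=.  (t=1,i=6, bit3=0)
  nb ...#.: next=.  (t=0,i=11, bit2=0)
  nb ....#: next=#  (t=1,i=0, bit1=1)
  nb .....: next=.  (t=5,i=2, bit0=0)
  bits 00110000001111100010001010010010 = 809378450

809378450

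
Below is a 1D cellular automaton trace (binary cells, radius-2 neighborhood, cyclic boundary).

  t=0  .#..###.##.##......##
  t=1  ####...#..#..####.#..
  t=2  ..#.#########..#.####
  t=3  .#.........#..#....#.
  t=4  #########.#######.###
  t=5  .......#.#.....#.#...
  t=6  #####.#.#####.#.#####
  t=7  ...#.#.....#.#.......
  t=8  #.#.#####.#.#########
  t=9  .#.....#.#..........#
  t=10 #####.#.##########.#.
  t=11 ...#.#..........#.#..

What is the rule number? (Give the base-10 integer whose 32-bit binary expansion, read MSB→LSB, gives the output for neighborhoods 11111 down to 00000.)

1293879069

  nb #####: next=.  (t=2,i=6, bit31=0)
  nb ####.: next=#  (t=1,i=2, bit30=1)
  nb ###.#: next=.  (t=0,i=6, bit29=0)
  nb ###..: next=.  (t=1,i=3, bit28=0)
  nb ##.##: next=#  (t=0,i=7, bit27=1)
  nb ##.#.: next=#  (t=0,i=0, bit26=1)
  nb ##..#: next=.  (t=2,i=0, bit25=0)
  nb ##...: next=#  (t=0,i=13, bit24=1)
  nb #.###: next=.  (t=2,i=4, bit23=0)
  nb #.##.: next=.  (t=0,i=8, bit22=0)
  nb #.#.#: next=.  (t=6,i=6, bit21=0)
  nb #.#..: next=#  (t=0,i=1, bit20=1)
  nb #..##: next=#  (t=0,i=3, bit19=1)
  nb #..#.: next=#  (t=1,i=9, bit18=1)
  nb #...#: next=#  (t=1,i=5, bit17=1)
  nb #....: next=#  (t=0,i=14, bit16=1)
  nb .####: next=.  (t=1,i=1, bit15=0)
  nb .###.: next=.  (t=0,i=5, bit14=0)
  nb .##.#: next=.  (t=0,i=9, bit13=0)
  nb .##..: next=.  (t=0,i=12, bit12=0)
  nb .#.##: next=.  (t=2,i=3, bit11=0)
  nb .#.#.: next=#  (t=5,i=8, bit10=1)
  nb .#..#: next=#  (t=0,i=2, bit9=1)
  nb .#...: next=#  (t=3,i=2, bit8=1)
  nb ..###: next=.  (t=0,i=4, bit7=0)
  nb ..##.: next=.  (t=0,i=19, bit6=0)
  nb ..#.#: next=.  (t=2,i=2, bit5=0)
  nb ..#..: next=#  (t=1,i=7, bit4=1)
  nb ...##: next=#  (t=0,i=18, bit3=1)
  nb ...#.: next=#  (t=1,i=6, bit2=1)
  nb ....#: next=.  (t=0,i=17, bit1=0)
  nb .....: next=#  (t=0,i=15, bit0=1)
  bits 01001101000111110000011100011101 = 1293879069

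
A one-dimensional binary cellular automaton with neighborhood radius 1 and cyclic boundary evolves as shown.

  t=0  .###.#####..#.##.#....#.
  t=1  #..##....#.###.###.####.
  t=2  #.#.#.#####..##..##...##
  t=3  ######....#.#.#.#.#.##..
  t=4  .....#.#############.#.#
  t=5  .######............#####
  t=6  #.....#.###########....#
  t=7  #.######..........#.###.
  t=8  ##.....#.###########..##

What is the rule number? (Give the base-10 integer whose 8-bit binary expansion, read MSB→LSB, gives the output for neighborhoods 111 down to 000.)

  ### -> .   bit 7 = 0  t=0,i=2
  ##. -> #   bit 6 = 1  t=0,i=3
  #.# -> #   bit 5 = 1  t=0,i=4
  #.. -> .   bit 4 = 0  t=0,i=10
  .## -> .   bit 3 = 0  t=0,i=1
  .#. -> #   bit 2 = 1  t=0,i=12
  ..# -> #   bit 1 = 1  t=0,i=0
  ... -> #   bit 0 = 1  t=0,i=19
  bits 01100111 = 103

103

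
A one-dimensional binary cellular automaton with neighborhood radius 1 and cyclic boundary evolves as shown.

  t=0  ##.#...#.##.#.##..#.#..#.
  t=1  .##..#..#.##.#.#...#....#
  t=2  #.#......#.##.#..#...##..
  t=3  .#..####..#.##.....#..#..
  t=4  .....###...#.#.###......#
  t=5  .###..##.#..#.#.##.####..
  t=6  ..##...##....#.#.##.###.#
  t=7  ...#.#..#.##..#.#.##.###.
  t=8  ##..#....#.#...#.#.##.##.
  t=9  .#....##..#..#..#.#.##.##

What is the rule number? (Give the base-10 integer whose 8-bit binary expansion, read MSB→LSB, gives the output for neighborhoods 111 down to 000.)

225

  nb ###: next=#  (t=3,i=5, bit7=1)
  nb ##.: next=#  (t=0,i=1, bit6=1)
  nb #.#: next=#  (t=0,i=2, bit5=1)
  nb #..: next=.  (t=0,i=4, bit4=0)
  nb .##: next=.  (t=0,i=0, bit3=0)
  nb .#.: next=.  (t=0,i=3, bit2=0)
  nb ..#: next=.  (t=0,i=6, bit1=0)
  nb ...: next=#  (t=0,i=5, bit0=1)
  bits 11100001 = 225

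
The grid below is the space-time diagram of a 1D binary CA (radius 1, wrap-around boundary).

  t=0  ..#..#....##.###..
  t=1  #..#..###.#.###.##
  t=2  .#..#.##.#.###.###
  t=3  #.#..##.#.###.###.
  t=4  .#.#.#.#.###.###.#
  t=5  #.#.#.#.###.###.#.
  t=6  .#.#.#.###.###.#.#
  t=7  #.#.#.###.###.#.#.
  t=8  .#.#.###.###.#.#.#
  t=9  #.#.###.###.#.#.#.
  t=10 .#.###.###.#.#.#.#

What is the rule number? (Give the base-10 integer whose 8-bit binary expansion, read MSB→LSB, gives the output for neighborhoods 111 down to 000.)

  ###|#  b7=1 t=0,i=14
  ##.|.  b6=0 t=0,i=11
  #.#|#  b5=1 t=0,i=12
  #..|#  b4=1 t=0,i=3
  .##|#  b3=1 t=0,i=10
  .#.|.  b2=0 t=0,i=2
  ..#|.  b1=0 t=0,i=1
  ...|#  b0=1 t=0,i=0
  bits 10111001 = 185

185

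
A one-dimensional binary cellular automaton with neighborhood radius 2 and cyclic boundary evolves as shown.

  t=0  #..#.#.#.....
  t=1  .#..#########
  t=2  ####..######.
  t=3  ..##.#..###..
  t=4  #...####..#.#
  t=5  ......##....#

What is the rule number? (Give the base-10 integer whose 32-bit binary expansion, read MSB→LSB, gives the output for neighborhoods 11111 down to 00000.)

3564701447

  [31] ##### => #  t=1,i=6
  [30] ####. => #  t=1,i=11
  [29] ###.# => .  t=1,i=12
  [28] ###.. => #  t=2,i=3
  [27] ##.## => .  t=2,i=12
  [26] ##.#. => #  t=1,i=0
  [25] ##..# => .  t=2,i=4
  [24] ##... => .  t=3,i=11
  [23] #.### => .  t=2,i=0
  [22] #.##. => #  t=4,i=12
  [21] #.#.# => #  t=0,i=5
  [20] #.#.. => #  t=0,i=7
  [19] #..## => #  t=1,i=3
  [18] #..#. => .  t=0,i=2
  [17] #...# => .  t=4,i=2
  [16] #.... => #  t=0,i=9
  [15] .#### => .  t=1,i=5
  [14] .###. => .  t=3,i=9
  [13] .##.# => .  t=3,i=3
  [12] .##.. => .  t=4,i=0
  [11] .#.## => .  t=4,i=11
  [10] .#.#. => #  t=0,i=4
  [9] .#..# => #  t=0,i=1
  [8] .#... => #  t=0,i=8
  [7] ..### => .  t=1,i=4
  [6] ..##. => .  t=3,i=2
  [5] ..#.# => .  t=0,i=3
  [4] ..#.. => .  t=0,i=0
  [3] ...## => .  t=3,i=1
  [2] ...#. => #  t=0,i=12
  [1] ....# => #  t=0,i=11
  [0] ..... => #  t=0,i=10
  bits 11010100011110010000011100000111 = 3564701447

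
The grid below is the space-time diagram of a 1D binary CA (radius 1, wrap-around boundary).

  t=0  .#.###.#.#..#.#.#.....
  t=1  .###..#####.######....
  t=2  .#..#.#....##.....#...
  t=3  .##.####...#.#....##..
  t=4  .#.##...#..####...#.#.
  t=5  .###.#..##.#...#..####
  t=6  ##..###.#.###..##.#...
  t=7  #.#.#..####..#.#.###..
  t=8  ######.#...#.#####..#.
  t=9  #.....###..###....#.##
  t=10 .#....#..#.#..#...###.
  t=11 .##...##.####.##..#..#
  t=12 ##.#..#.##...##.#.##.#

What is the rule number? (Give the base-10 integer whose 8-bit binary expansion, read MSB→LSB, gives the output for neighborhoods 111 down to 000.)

  [7] ### => .  t=0,i=4
  [6] ##. => .  t=0,i=5
  [5] #.# => #  t=0,i=2
  [4] #.. => #  t=0,i=10
  [3] .## => #  t=0,i=3
  [2] .#. => #  t=0,i=1
  [1] ..# => .  t=0,i=0
  [0] ... => .  t=0,i=18
  bits 00111100 = 60

60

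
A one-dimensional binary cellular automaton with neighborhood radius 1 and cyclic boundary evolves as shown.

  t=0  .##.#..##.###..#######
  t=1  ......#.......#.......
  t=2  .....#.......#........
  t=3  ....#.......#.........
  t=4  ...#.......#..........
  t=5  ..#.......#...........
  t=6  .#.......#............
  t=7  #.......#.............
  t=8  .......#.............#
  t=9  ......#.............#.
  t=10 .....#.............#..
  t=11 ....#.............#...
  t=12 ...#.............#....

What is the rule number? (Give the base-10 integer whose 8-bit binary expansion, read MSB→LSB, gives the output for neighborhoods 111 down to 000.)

  ###|.  b7=0 t=0,i=11
  ##.|.  b6=0 t=0,i=2
  #.#|.  b5=0 t=0,i=0
  #..|.  b4=0 t=0,i=5
  .##|.  b3=0 t=0,i=1
  .#.|.  b2=0 t=0,i=4
  ..#|#  b1=1 t=0,i=6
  ...|.  b0=0 t=1,i=0
  bits 00000010 = 2

2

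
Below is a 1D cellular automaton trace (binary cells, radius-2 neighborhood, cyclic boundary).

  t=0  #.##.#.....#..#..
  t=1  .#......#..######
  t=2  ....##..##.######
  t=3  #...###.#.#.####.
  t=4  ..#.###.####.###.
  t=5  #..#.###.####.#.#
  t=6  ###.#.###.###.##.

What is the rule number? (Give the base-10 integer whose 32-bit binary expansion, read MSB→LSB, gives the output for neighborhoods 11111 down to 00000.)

  [31] ##### => #  t=1,i=13
  [30] ####. => #  t=1,i=15
  [29] ###.# => #  t=1,i=16
  [28] ###.. => .  t=2,i=16
  [27] ##.## => #  t=2,i=10
  [26] ##.#. => .  t=0,i=4
  [25] ##..# => #  t=2,i=6
  [24] ##... => #  t=2,i=0
  [23] #.### => .  t=2,i=11
  [22] #.##. => .  t=0,i=2
  [21] #.#.# => #  t=3,i=8
  [20] #.#.. => .  t=0,i=5
  [19] #..## => .  t=1,i=10
  [18] #..#. => #  t=0,i=13
  [17] #...# => #  t=3,i=2
  [16] #.... => .  t=0,i=7
  [15] .#### => #  t=1,i=12
  [14] .###. => #  t=3,i=5
  [13] .##.# => .  t=0,i=3
  [12] .##.. => #  t=2,i=5
  [11] .#.## => #  t=0,i=1
  [10] .#.#. => #  t=3,i=9
  [9] .#..# => #  t=0,i=12
  [8] .#... => .  t=0,i=6
  [7] ..### => #  t=1,i=11
  [6] ..##. => #  t=2,i=4
  [5] ..#.# => .  t=0,i=0
  [4] ..#.. => #  t=0,i=11
  [3] ...## => .  t=2,i=3
  [2] ...#. => .  t=0,i=10
  [1] ....# => .  t=0,i=9
  [0] ..... => #  t=0,i=8
  bits 11101011001001101101111011010001 = 3945193169

3945193169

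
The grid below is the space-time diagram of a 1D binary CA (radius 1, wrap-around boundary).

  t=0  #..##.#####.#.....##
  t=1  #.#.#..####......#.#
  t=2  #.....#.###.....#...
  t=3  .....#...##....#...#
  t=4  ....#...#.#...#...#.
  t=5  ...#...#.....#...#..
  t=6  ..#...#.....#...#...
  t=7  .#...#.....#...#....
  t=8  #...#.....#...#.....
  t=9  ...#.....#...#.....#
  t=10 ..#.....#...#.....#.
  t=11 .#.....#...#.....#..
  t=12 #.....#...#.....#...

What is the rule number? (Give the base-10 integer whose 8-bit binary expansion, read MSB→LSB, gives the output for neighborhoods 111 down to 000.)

194

  nb ###: next=#  (t=0,i=7, bit7=1)
  nb ##.: next=#  (t=0,i=0, bit6=1)
  nb #.#: next=.  (t=0,i=5, bit5=0)
  nb #..: next=.  (t=0,i=1, bit4=0)
  nb .##: next=.  (t=0,i=3, bit3=0)
  nb .#.: next=.  (t=0,i=12, bit2=0)
  nb ..#: next=#  (t=0,i=2, bit1=1)
  nb ...: next=.  (t=0,i=14, bit0=0)
  bits 11000010 = 194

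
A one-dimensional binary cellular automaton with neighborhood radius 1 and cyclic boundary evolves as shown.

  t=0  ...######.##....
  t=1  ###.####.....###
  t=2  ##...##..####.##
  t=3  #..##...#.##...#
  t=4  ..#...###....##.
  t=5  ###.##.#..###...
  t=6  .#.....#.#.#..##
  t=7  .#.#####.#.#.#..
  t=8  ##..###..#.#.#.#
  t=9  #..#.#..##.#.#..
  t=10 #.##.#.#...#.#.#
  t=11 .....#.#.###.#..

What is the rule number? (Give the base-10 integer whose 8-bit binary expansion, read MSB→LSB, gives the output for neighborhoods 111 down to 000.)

135

  nb ###: next=#  (t=0,i=4, bit7=1)
  nb ##.: next=.  (t=0,i=8, bit6=0)
  nb #.#: next=.  (t=0,i=9, bit5=0)
  nb #..: next=.  (t=0,i=12, bit4=0)
  nb .##: next=.  (t=0,i=3, bit3=0)
  nb .#.: next=#  (t=3,i=8, bit2=1)
  nb ..#: next=#  (t=0,i=2, bit1=1)
  nb ...: next=#  (t=0,i=0, bit0=1)
  bits 10000111 = 135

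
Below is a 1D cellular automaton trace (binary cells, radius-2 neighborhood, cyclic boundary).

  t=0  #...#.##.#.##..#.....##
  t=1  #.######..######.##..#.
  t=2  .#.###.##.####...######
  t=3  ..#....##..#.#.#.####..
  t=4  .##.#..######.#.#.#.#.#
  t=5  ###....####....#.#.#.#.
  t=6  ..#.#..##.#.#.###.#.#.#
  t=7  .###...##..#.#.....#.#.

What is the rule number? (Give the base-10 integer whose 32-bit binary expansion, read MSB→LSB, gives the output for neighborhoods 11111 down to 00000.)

2454174965

  #####|#  b31=1 t=1,i=4
  ####.|.  b30=0 t=1,i=6
  ###.#|.  b29=0 t=1,i=15
  ###..|#  b28=1 t=0,i=0
  ##.##|.  b27=0 t=1,i=16
  ##.#.|.  b26=0 t=0,i=8
  ##..#|#  b25=1 t=0,i=13
  ##...|.  b24=0 t=0,i=1
  #.###|.  b23=0 t=1,i=2
  #.##.|#  b22=1 t=0,i=6
  #.#.#|.  b21=0 t=0,i=9
  #.#..|.  b20=0 t=4,i=4
  #..##|.  b19=0 t=1,i=9
  #..#.|#  b18=1 t=0,i=14
  #...#|#  b17=1 t=0,i=2
  #....|#  b16=1 t=0,i=17
  .####|#  b15=1 t=1,i=3
  .###.|.  b14=0 t=0,i=22
  .##.#|#  b13=1 t=0,i=7
  .##..|#  b12=1 t=0,i=12
  .#.##|#  b11=1 t=0,i=5
  .#.#.|#  b10=1 t=1,i=22
  .#..#|.  b9=0 t=4,i=5
  .#...|.  b8=0 t=0,i=16
  ..###|#  b7=1 t=0,i=21
  ..##.|#  b6=1 t=3,i=7
  ..#.#|#  b5=1 t=0,i=4
  ..#..|#  b4=1 t=0,i=15
  ...##|.  b3=0 t=0,i=20
  ...#.|#  b2=1 t=0,i=3
  ....#|.  b1=0 t=0,i=19
  .....|#  b0=1 t=0,i=18
  bits 10010010010001111011110011110101 = 2454174965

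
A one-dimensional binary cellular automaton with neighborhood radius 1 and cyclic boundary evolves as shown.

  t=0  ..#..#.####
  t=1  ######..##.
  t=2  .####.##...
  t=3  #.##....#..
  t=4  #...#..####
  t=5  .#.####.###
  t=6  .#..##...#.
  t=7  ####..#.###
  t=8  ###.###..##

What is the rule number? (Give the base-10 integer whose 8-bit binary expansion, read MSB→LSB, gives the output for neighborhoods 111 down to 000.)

  ### -> #   bit 7 = 1  t=0,i=8
  ##. -> .   bit 6 = 0  t=0,i=10
  #.# -> .   bit 5 = 0  t=0,i=6
  #.. -> #   bit 4 = 1  t=0,i=0
  .## -> .   bit 3 = 0  t=0,i=7
  .#. -> #   bit 2 = 1  t=0,i=2
  ..# -> #   bit 1 = 1  t=0,i=1
  ... -> .   bit 0 = 0  t=2,i=9
  bits 10010110 = 150

150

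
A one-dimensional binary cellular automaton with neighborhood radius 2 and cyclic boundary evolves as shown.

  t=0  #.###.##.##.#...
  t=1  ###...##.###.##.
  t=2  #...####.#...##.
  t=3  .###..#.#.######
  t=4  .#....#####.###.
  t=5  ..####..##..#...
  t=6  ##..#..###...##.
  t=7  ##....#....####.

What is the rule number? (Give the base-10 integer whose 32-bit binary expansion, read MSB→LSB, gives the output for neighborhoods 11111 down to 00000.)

3303751018

  nb #####: next=#  (t=3,i=12, bit31=1)
  nb ####.: next=#  (t=2,i=6, bit30=1)
  nb ###.#: next=.  (t=0,i=4, bit29=0)
  nb ###..: next=.  (t=1,i=2, bit28=0)
  nb ##.##: next=.  (t=0,i=5, bit27=0)
  nb ##.#.: next=#  (t=0,i=11, bit26=1)
  nb ##..#: next=.  (t=3,i=4, bit25=0)
  nb ##...: next=.  (t=1,i=3, bit24=0)
  nb #.###: next=#  (t=0,i=2, bit23=1)
  nb #.##.: next=#  (t=0,i=6, bit22=1)
  nb #.#.#: next=#  (t=3,i=8, bit21=1)
  nb #.#..: next=.  (t=0,i=12, bit20=0)
  nb #..##: next=#  (t=5,i=7, bit19=1)
  nb #..#.: next=.  (t=3,i=5, bit18=0)
  nb #...#: next=#  (t=0,i=14, bit17=1)
  nb #....: next=#  (t=4,i=3, bit16=1)
  nb .####: next=.  (t=2,i=5, bit15=0)
  nb .###.: next=.  (t=0,i=3, bit14=0)
  nb .##.#: next=#  (t=0,i=7, bit13=1)
  nb .##..: next=#  (t=5,i=9, bit12=1)
  nb .#.##: next=#  (t=0,i=1, bit11=1)
  nb .#.#.: next=#  (t=3,i=7, bit10=1)
  nb .#..#: next=.  (t=6,i=5, bit9=0)
  nb .#...: next=#  (t=0,i=13, bit8=1)
  nb ..###: next=.  (t=2,i=4, bit7=0)
  nb ..##.: next=#  (t=1,i=6, bit6=1)
  nb ..#.#: next=#  (t=0,i=0, bit5=1)
  nb ..#..: next=.  (t=4,i=1, bit4=0)
  nb ...##: next=#  (t=1,i=5, bit3=1)
  nb ...#.: next=.  (t=0,i=15, bit2=0)
  nb ....#: next=#  (t=4,i=4, bit1=1)
  nb .....: next=.  (t=5,i=15, bit0=0)
  bits 11000100111010110011110101101010 = 3303751018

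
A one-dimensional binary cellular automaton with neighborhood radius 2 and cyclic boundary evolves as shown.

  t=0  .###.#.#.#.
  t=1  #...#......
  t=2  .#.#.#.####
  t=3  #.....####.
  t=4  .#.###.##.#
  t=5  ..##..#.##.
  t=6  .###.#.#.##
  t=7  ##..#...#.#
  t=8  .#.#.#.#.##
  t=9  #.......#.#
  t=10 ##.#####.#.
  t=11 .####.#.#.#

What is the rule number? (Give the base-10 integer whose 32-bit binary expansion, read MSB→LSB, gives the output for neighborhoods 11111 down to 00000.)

  ##### -> .   bit 31 = 0  t=10,i=5
  ####. -> #   bit 30 = 1  t=2,i=9
  ###.# -> .   bit 29 = 0  t=0,i=3
  ###.. -> #   bit 28 = 1  t=7,i=1
  ##.## -> #   bit 27 = 1  t=4,i=6
  ##.#. -> #   bit 26 = 1  t=0,i=4
  ##..# -> .   bit 25 = 0  t=5,i=4
  ##... -> #   bit 24 = 1  t=5,i=10
  #.### -> #   bit 23 = 1  t=2,i=7
  #.##. -> .   bit 22 = 0  t=4,i=7
  #.#.# -> .   bit 21 = 0  t=0,i=5
  #.#.. -> .   bit 20 = 0  t=0,i=9
  #..## -> #   bit 19 = 1  t=0,i=0
  #..#. -> #   bit 18 = 1  t=5,i=5
  #...# -> .   bit 17 = 0  t=1,i=2
  #.... -> .   bit 16 = 0  t=1,i=6
  .#### -> #   bit 15 = 1  t=2,i=8
  .###. -> .   bit 14 = 0  t=0,i=2
  .##.# -> #   bit 13 = 1  t=4,i=8
  .##.. -> #   bit 12 = 1  t=5,i=3
  .#.## -> #   bit 11 = 1  t=2,i=6
  .#.#. -> .   bit 10 = 0  t=0,i=6
  .#..# -> .   bit 9 = 0  t=0,i=10
  .#... -> #   bit 8 = 1  t=1,i=1
  ..### -> .   bit 7 = 0  t=0,i=1
  ..##. -> #   bit 6 = 1  t=5,i=2
  ..#.# -> .   bit 5 = 0  t=5,i=6
  ..#.. -> .   bit 4 = 0  t=1,i=0
  ...## -> #   bit 3 = 1  t=3,i=5
  ...#. -> #   bit 2 = 1  t=1,i=3
  ....# -> #   bit 1 = 1  t=1,i=9
  ..... -> #   bit 0 = 1  t=1,i=7
  bits 01011101100011001011100101001111 = 1569503567

1569503567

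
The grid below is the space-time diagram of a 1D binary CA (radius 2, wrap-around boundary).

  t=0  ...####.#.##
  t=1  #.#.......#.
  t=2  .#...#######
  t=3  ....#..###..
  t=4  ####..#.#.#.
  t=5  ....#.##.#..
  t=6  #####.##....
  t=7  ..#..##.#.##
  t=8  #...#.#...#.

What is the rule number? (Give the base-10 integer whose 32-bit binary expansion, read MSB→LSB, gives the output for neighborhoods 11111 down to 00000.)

  #####|#  b31=1 t=2,i=7
  ####.|.  b30=0 t=0,i=5
  ###.#|.  b29=0 t=0,i=6
  ###..|.  b28=0 t=3,i=9
  ##.##|#  b27=1 t=6,i=5
  ##.#.|.  b26=0 t=0,i=7
  ##..#|#  b25=1 t=4,i=4
  ##...|#  b24=1 t=0,i=0
  #.###|.  b23=0 t=4,i=0
  #.##.|#  b22=1 t=0,i=10
  #.#.#|.  b21=0 t=0,i=8
  #.#..|.  b20=0 t=1,i=2
  #..##|#  b19=1 t=3,i=6
  #..#.|.  b18=0 t=4,i=5
  #...#|.  b17=0 t=0,i=1
  #....|.  b16=0 t=1,i=4
  .####|.  b15=0 t=0,i=4
  .###.|#  b14=1 t=3,i=8
  .##.#|#  b13=1 t=5,i=7
  .##..|.  b12=0 t=0,i=11
  .#.##|.  b11=0 t=0,i=9
  .#.#.|#  b10=1 t=1,i=1
  .#..#|.  b9=0 t=3,i=5
  .#...|.  b8=0 t=1,i=3
  ..###|.  b7=0 t=0,i=3
  ..##.|.  b6=0 t=7,i=5
  ..#.#|#  b5=1 t=1,i=10
  ..#..|.  b4=0 t=3,i=4
  ...##|#  b3=1 t=0,i=2
  ...#.|#  b2=1 t=1,i=9
  ....#|#  b1=1 t=1,i=8
  .....|#  b0=1 t=1,i=5
  bits 10001011010010000110010000101111 = 2336777263

2336777263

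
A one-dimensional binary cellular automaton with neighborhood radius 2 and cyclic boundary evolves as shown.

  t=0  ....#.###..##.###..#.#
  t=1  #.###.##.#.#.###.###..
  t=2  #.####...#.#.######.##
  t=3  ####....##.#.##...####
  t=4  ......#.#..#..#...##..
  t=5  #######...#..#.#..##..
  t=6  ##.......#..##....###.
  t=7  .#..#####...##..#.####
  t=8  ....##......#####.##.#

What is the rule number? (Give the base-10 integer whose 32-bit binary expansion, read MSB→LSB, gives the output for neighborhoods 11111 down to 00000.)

715444711

  #####|.  b31=0 t=2,i=15
  ####.|.  b30=0 t=2,i=4
  ###.#|#  b29=1 t=1,i=4
  ###..|.  b28=0 t=0,i=8
  ##.##|#  b27=1 t=0,i=13
  ##.#.|.  b26=0 t=1,i=8
  ##..#|#  b25=1 t=0,i=9
  ##...|.  b24=0 t=2,i=6
  #.###|#  b23=1 t=0,i=6
  #.##.|.  b22=0 t=1,i=6
  #.#.#|#  b21=1 t=1,i=9
  #.#..|.  b20=0 t=0,i=21
  #..##|.  b19=0 t=0,i=10
  #..#.|#  b18=1 t=0,i=18
  #...#|.  b17=0 t=2,i=7
  #....|.  b16=0 t=0,i=1
  .####|#  b15=1 t=2,i=3
  .###.|#  b14=1 t=0,i=7
  .##.#|.  b13=0 t=0,i=12
  .##..|#  b12=1 t=3,i=14
  .#.##|.  b11=0 t=0,i=5
  .#.#.|.  b10=0 t=0,i=20
  .#..#|.  b9=0 t=4,i=9
  .#...|#  b8=1 t=0,i=0
  ..###|#  b7=1 t=3,i=18
  ..##.|#  b6=1 t=0,i=11
  ..#.#|#  b5=1 t=0,i=4
  ..#..|.  b4=0 t=4,i=11
  ...##|.  b3=0 t=3,i=7
  ...#.|#  b2=1 t=0,i=3
  ....#|#  b1=1 t=0,i=2
  .....|#  b0=1 t=4,i=0
  bits 00101010101001001101000111100111 = 715444711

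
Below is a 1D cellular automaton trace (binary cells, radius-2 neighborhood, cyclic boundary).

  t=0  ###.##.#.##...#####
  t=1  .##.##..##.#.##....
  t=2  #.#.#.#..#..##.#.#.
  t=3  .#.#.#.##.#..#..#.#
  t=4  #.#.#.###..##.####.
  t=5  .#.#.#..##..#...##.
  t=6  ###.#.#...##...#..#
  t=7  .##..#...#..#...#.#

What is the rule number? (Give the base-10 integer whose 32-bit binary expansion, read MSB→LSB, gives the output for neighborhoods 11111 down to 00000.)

1933848233

  nb #####: next=.  (t=0,i=0, bit31=0)
  nb ####.: next=#  (t=0,i=1, bit30=1)
  nb ###.#: next=#  (t=0,i=2, bit29=1)
  nb ###..: next=#  (t=4,i=8, bit28=1)
  nb ##.##: next=.  (t=0,i=3, bit27=0)
  nb ##.#.: next=.  (t=0,i=6, bit26=0)
  nb ##..#: next=#  (t=1,i=6, bit25=1)
  nb ##...: next=#  (t=0,i=11, bit24=1)
  nb #.###: next=.  (t=4,i=6, bit23=0)
  nb #.##.: next=#  (t=0,i=4, bit22=1)
  nb #.#.#: next=.  (t=0,i=7, bit21=0)
  nb #.#..: next=.  (t=2,i=6, bit20=0)
  nb #..##: next=.  (t=1,i=7, bit19=0)
  nb #..#.: next=#  (t=2,i=8, bit18=1)
  nb #...#: next=.  (t=0,i=12, bit17=0)
  nb #....: next=.  (t=1,i=16, bit16=0)
  nb .####: next=.  (t=0,i=15, bit15=0)
  nb .###.: next=.  (t=4,i=7, bit14=0)
  nb .##.#: next=#  (t=0,i=5, bit13=1)
  nb .##..: next=.  (t=0,i=10, bit12=0)
  nb .#.##: next=#  (t=0,i=8, bit11=1)
  nb .#.#.: next=#  (t=2,i=1, bit10=1)
  nb .#..#: next=#  (t=2,i=7, bit9=1)
  nb .#...: next=.  (t=5,i=13, bit8=0)
  nb ..###: next=#  (t=0,i=14, bit7=1)
  nb ..##.: next=.  (t=1,i=1, bit6=0)
  nb ..#.#: next=#  (t=3,i=16, bit5=1)
  nb ..#..: next=.  (t=2,i=9, bit4=0)
  nb ...##: next=#  (t=0,i=13, bit3=1)
  nb ...#.: next=.  (t=6,i=14, bit2=0)
  nb ....#: next=.  (t=1,i=18, bit1=0)
  nb .....: next=#  (t=1,i=17, bit0=1)
  bits 01110011010001000010111010101001 = 1933848233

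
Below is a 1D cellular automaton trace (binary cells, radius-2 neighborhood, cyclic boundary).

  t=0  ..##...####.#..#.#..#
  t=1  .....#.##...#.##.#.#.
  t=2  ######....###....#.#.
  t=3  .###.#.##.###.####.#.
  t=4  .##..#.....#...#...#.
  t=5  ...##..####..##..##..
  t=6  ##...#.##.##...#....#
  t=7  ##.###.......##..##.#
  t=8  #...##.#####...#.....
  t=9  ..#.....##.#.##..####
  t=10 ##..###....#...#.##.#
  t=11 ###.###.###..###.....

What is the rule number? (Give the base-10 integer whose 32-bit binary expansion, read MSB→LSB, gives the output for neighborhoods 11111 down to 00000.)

2453127335

  #####|#  b31=1 t=2,i=2
  ####.|.  b30=0 t=0,i=9
  ###.#|.  b29=0 t=0,i=10
  ###..|#  b28=1 t=2,i=5
  ##.##|.  b27=0 t=3,i=9
  ##.#.|.  b26=0 t=0,i=11
  ##..#|#  b25=1 t=4,i=3
  ##...|.  b24=0 t=0,i=4
  #.###|.  b23=0 t=2,i=0
  #.##.|.  b22=0 t=1,i=7
  #.#.#|#  b21=1 t=1,i=17
  #.#..|#  b20=1 t=0,i=12
  #..##|.  b19=0 t=0,i=1
  #..#.|#  b18=1 t=0,i=14
  #...#|#  b17=1 t=0,i=5
  #....|#  b16=1 t=1,i=0
  .####|#  b15=1 t=0,i=8
  .###.|#  b14=1 t=2,i=11
  .##.#|.  b13=0 t=1,i=15
  .##..|.  b12=0 t=0,i=3
  .#.##|.  b11=0 t=1,i=6
  .#.#.|.  b10=0 t=0,i=16
  .#..#|.  b9=0 t=0,i=0
  .#...|.  b8=0 t=1,i=20
  ..###|#  b7=1 t=0,i=7
  ..##.|.  b6=0 t=0,i=2
  ..#.#|#  b5=1 t=0,i=15
  ..#..|.  b4=0 t=0,i=20
  ...##|.  b3=0 t=0,i=6
  ...#.|#  b2=1 t=1,i=4
  ....#|#  b1=1 t=1,i=3
  .....|#  b0=1 t=1,i=1
  bits 10010010001101111100000010100111 = 2453127335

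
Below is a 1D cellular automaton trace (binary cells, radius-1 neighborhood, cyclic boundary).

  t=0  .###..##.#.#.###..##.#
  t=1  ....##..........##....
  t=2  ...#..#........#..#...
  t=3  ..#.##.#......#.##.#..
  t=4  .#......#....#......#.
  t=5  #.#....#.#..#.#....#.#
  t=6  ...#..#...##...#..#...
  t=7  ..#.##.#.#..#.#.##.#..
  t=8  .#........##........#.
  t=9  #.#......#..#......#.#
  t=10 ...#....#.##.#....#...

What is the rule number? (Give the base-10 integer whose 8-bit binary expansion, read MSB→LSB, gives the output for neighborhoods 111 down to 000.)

  ### -> .   bit 7 = 0  t=0,i=2
  ##. -> .   bit 6 = 0  t=0,i=3
  #.# -> .   bit 5 = 0  t=0,i=0
  #.. -> #   bit 4 = 1  t=0,i=4
  .## -> .   bit 3 = 0  t=0,i=1
  .#. -> .   bit 2 = 0  t=0,i=9
  ..# -> #   bit 1 = 1  t=0,i=5
  ... -> .   bit 0 = 0  t=1,i=0
  bits 00010010 = 18

18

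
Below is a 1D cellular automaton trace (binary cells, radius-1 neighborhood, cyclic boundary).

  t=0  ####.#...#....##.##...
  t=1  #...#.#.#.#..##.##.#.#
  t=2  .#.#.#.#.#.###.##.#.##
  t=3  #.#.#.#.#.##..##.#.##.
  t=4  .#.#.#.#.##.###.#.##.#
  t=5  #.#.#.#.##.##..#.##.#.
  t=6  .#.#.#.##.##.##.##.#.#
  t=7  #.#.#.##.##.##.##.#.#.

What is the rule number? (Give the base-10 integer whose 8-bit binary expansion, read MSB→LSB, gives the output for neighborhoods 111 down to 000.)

  [7] ### => .  t=0,i=1
  [6] ##. => .  t=0,i=3
  [5] #.# => #  t=0,i=4
  [4] #.. => #  t=0,i=6
  [3] .## => #  t=0,i=0
  [2] .#. => .  t=0,i=5
  [1] ..# => #  t=0,i=8
  [0] ... => .  t=0,i=7
  bits 00111010 = 58

58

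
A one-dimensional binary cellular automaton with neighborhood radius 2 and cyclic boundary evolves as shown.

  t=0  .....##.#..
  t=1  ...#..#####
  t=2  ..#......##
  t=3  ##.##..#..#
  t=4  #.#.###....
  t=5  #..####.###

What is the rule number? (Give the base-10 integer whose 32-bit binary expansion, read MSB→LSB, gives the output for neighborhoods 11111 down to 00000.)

  #####|.  b31=0 t=1,i=8
  ####.|#  b30=1 t=1,i=9
  ###.#|.  b29=0 t=3,i=1
  ###..|#  b28=1 t=1,i=10
  ##.##|#  b27=1 t=3,i=2
  ##.#.|#  b26=1 t=0,i=7
  ##..#|#  b25=1 t=2,i=0
  ##...|.  b24=0 t=1,i=0
  #.###|#  b23=1 t=4,i=4
  #.##.|.  b22=0 t=3,i=3
  #.#.#|.  b21=0 t=4,i=2
  #.#..|#  b20=1 t=0,i=8
  #..##|.  b19=0 t=1,i=5
  #..#.|#  b18=1 t=2,i=1
  #...#|.  b17=0 t=1,i=1
  #....|#  b16=1 t=0,i=10
  .####|.  b15=0 t=1,i=7
  .###.|#  b14=1 t=3,i=0
  .##.#|#  b13=1 t=0,i=6
  .##..|#  b12=1 t=2,i=10
  .#.##|#  b11=1 t=4,i=3
  .#.#.|.  b10=0 t=4,i=1
  .#..#|.  b9=0 t=1,i=4
  .#...|#  b8=1 t=0,i=9
  ..###|.  b7=0 t=1,i=6
  ..##.|.  b6=0 t=0,i=5
  ..#.#|#  b5=1 t=4,i=0
  ..#..|.  b4=0 t=1,i=3
  ...##|.  b3=0 t=0,i=4
  ...#.|#  b2=1 t=1,i=2
  ....#|#  b1=1 t=0,i=3
  .....|.  b0=0 t=0,i=0
  bits 01011110100101010111100100100110 = 1586854182

1586854182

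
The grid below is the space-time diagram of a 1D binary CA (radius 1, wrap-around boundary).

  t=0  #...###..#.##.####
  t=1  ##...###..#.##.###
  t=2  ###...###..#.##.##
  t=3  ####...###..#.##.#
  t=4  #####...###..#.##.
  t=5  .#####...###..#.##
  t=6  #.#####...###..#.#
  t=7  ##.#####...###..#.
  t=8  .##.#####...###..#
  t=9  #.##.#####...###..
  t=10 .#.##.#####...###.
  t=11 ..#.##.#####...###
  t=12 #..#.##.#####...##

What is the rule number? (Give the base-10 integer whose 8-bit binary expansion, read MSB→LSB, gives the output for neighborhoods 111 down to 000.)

240

  [7] ### => #  t=0,i=5
  [6] ##. => #  t=0,i=0
  [5] #.# => #  t=0,i=10
  [4] #.. => #  t=0,i=1
  [3] .## => .  t=0,i=4
  [2] .#. => .  t=0,i=9
  [1] ..# => .  t=0,i=3
  [0] ... => .  t=0,i=2
  bits 11110000 = 240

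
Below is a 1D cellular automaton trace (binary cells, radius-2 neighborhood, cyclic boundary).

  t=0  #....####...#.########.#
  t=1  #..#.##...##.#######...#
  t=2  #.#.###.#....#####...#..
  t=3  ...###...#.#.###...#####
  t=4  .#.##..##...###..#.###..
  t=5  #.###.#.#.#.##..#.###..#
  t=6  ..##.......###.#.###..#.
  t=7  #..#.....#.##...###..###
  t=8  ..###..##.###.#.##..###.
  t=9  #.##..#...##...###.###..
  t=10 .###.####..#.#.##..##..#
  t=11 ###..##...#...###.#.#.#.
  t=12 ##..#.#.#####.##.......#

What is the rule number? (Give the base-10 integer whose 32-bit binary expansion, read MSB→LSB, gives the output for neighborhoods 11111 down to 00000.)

  ##### -> #   bit 31 = 1  t=0,i=16
  ####. -> .   bit 30 = 0  t=0,i=7
  ###.# -> .   bit 29 = 0  t=0,i=21
  ###.. -> .   bit 28 = 0  t=0,i=8
  ##.## -> .   bit 27 = 0  t=0,i=22
  ##.#. -> .   bit 26 = 0  t=2,i=7
  ##..# -> .   bit 25 = 0  t=1,i=1
  ##... -> .   bit 24 = 0  t=0,i=1
  #.### -> #   bit 23 = 1  t=0,i=14
  #.##. -> #   bit 22 = 1  t=0,i=23
  #.#.# -> .   bit 21 = 0  t=2,i=2
  #.#.. -> .   bit 20 = 0  t=2,i=8
  #..## -> #   bit 19 = 1  t=4,i=6
  #..#. -> #   bit 18 = 1  t=1,i=2
  #...# -> #   bit 17 = 1  t=0,i=10
  #.... -> .   bit 16 = 0  t=0,i=2
  .#### -> #   bit 15 = 1  t=0,i=6
  .###. -> #   bit 14 = 1  t=2,i=5
  .##.# -> .   bit 13 = 0  t=1,i=11
  .##.. -> #   bit 12 = 1  t=0,i=0
  .#.## -> #   bit 11 = 1  t=0,i=13
  .#.#. -> .   bit 10 = 0  t=2,i=1
  .#..# -> #   bit 9 = 1  t=2,i=22
  .#... -> #   bit 8 = 1  t=2,i=9
  ..### -> #   bit 7 = 1  t=0,i=5
  ..##. -> .   bit 6 = 0  t=1,i=10
  ..#.# -> .   bit 5 = 0  t=0,i=12
  ..#.. -> #   bit 4 = 1  t=2,i=21
  ...## -> .   bit 3 = 0  t=0,i=4
  ...#. -> #   bit 2 = 1  t=0,i=11
  ....# -> #   bit 1 = 1  t=0,i=3
  ..... -> .   bit 0 = 0  t=6,i=6
  bits 10000000110011101101101110010110 = 2161040278

2161040278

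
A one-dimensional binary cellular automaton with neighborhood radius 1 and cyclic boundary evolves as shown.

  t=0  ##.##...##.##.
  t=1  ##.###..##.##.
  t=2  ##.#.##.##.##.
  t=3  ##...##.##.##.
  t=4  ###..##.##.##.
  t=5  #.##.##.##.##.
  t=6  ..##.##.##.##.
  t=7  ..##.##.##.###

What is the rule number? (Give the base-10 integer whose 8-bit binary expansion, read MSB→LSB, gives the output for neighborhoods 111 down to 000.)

88

  nb ###: next=.  (t=1,i=4, bit7=0)
  nb ##.: next=#  (t=0,i=1, bit6=1)
  nb #.#: next=.  (t=0,i=2, bit5=0)
  nb #..: next=#  (t=0,i=5, bit4=1)
  nb .##: next=#  (t=0,i=0, bit3=1)
  nb .#.: next=.  (t=2,i=3, bit2=0)
  nb ..#: next=.  (t=0,i=7, bit1=0)
  nb ...: next=.  (t=0,i=6, bit0=0)
  bits 01011000 = 88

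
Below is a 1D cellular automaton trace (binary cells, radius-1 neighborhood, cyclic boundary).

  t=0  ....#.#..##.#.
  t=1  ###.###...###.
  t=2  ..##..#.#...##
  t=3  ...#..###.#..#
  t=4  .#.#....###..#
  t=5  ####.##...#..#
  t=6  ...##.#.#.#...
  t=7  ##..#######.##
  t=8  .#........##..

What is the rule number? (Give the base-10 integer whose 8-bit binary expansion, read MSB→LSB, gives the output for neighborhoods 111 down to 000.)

101

  ### -> .   bit 7 = 0  t=1,i=1
  ##. -> #   bit 6 = 1  t=0,i=10
  #.# -> #   bit 5 = 1  t=0,i=5
  #.. -> .   bit 4 = 0  t=0,i=7
  .## -> .   bit 3 = 0  t=0,i=9
  .#. -> #   bit 2 = 1  t=0,i=4
  ..# -> .   bit 1 = 0  t=0,i=3
  ... -> #   bit 0 = 1  t=0,i=0
  bits 01100101 = 101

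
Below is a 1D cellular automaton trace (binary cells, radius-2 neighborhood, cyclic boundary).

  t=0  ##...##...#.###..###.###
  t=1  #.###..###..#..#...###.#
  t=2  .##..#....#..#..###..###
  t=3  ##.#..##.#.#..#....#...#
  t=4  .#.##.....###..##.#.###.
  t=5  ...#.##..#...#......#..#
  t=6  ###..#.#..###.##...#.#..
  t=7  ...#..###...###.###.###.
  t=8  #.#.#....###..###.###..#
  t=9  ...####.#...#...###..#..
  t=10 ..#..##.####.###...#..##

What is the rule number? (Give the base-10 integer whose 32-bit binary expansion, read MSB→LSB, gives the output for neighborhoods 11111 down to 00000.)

  ##### -> #   bit 31 = 1  t=0,i=23
  ####. -> #   bit 30 = 1  t=0,i=0
  ###.# -> #   bit 29 = 1  t=0,i=19
  ###.. -> .   bit 28 = 0  t=0,i=1
  ##.## -> #   bit 27 = 1  t=0,i=20
  ##.#. -> .   bit 26 = 0  t=3,i=2
  ##..# -> #   bit 25 = 1  t=0,i=15
  ##... -> #   bit 24 = 1  t=0,i=2
  #.### -> #   bit 23 = 1  t=0,i=12
  #.##. -> #   bit 22 = 1  t=1,i=23
  #.#.# -> .   bit 21 = 0  t=3,i=9
  #.#.. -> #   bit 20 = 1  t=3,i=3
  #..## -> .   bit 19 = 0  t=0,i=16
  #..#. -> .   bit 18 = 0  t=1,i=11
  #...# -> #   bit 17 = 1  t=0,i=3
  #.... -> #   bit 16 = 1  t=2,i=7
  .#### -> .   bit 15 = 0  t=0,i=22
  .###. -> .   bit 14 = 0  t=0,i=13
  .##.# -> .   bit 13 = 0  t=1,i=0
  .##.. -> .   bit 12 = 0  t=0,i=6
  .#.## -> .   bit 11 = 0  t=0,i=11
  .#.#. -> #   bit 10 = 1  t=3,i=10
  .#..# -> #   bit 9 = 1  t=1,i=13
  .#... -> #   bit 8 = 1  t=1,i=16
  ..### -> .   bit 7 = 0  t=0,i=17
  ..##. -> .   bit 6 = 0  t=0,i=5
  ..#.# -> .   bit 5 = 0  t=0,i=10
  ..#.. -> .   bit 4 = 0  t=1,i=12
  ...## -> #   bit 3 = 1  t=0,i=4
  ...#. -> #   bit 2 = 1  t=0,i=9
  ....# -> .   bit 1 = 0  t=2,i=8
  ..... -> .   bit 0 = 0  t=4,i=7
  bits 11101011110100110000011100001100 = 3956475660

3956475660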